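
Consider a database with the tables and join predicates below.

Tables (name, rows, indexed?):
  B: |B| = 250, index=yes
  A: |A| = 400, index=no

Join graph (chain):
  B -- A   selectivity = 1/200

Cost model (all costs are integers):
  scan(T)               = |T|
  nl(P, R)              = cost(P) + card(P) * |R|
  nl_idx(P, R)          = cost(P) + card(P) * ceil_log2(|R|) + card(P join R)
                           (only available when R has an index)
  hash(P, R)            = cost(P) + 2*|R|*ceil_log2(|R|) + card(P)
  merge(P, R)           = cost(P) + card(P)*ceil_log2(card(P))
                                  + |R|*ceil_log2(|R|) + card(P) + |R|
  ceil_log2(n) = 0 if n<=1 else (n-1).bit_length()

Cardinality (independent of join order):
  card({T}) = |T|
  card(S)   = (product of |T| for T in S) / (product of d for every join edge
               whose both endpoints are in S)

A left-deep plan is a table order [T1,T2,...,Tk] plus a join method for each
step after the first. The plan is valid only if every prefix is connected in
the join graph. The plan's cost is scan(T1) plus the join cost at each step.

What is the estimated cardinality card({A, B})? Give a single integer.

Tables in S: A(400), B(250)
Edges inside S: B-A(d=200)
numerator = 400 * 250 = 100000
denominator = 200 = 200
card(S) = 100000 / 200 = 500

500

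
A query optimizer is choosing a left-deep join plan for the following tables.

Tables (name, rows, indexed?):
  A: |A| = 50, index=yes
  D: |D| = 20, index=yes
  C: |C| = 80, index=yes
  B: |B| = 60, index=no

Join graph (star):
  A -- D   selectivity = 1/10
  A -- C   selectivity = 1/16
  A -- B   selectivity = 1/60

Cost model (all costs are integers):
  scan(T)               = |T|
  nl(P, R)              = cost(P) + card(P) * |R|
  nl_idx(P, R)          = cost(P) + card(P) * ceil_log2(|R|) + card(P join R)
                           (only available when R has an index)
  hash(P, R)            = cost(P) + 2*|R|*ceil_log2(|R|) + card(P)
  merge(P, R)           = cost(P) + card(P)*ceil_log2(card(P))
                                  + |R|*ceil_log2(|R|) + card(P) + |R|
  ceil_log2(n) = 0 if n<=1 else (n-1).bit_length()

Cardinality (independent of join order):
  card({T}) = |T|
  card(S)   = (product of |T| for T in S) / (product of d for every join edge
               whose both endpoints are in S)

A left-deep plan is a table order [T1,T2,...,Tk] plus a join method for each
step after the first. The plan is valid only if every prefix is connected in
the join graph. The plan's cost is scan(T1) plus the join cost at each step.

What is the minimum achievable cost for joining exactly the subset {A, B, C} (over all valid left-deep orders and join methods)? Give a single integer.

Selinger DP over subsets of {A,B,C}:
  {A}: scan cost=50, card=50
  {C}: scan cost=80, card=80
  {B}: scan cost=60, card=60
  {AC}: card=250; try (C,nl_idx)→650, (A,hash)→760, (A,nl_idx)→810, (C,merge)→1040, (A,merge)→1070, (C,hash)→1220 …(+2); best=650 via (C,nl_idx)
  {AB}: card=50; try (A,nl_idx)→470, (A,hash)→720, (B,hash)→820, (B,merge)→820, (A,merge)→830, (B,nl)→3050 …(+1); best=470 via (A,nl_idx)
  {ABC}: card=250; try (C,nl_idx)→1070, (C,merge)→1460, (B,hash)→1620, (C,hash)→1640, (B,merge)→3320, (C,nl)→4470 …(+1); best=1070 via (C,nl_idx)

1070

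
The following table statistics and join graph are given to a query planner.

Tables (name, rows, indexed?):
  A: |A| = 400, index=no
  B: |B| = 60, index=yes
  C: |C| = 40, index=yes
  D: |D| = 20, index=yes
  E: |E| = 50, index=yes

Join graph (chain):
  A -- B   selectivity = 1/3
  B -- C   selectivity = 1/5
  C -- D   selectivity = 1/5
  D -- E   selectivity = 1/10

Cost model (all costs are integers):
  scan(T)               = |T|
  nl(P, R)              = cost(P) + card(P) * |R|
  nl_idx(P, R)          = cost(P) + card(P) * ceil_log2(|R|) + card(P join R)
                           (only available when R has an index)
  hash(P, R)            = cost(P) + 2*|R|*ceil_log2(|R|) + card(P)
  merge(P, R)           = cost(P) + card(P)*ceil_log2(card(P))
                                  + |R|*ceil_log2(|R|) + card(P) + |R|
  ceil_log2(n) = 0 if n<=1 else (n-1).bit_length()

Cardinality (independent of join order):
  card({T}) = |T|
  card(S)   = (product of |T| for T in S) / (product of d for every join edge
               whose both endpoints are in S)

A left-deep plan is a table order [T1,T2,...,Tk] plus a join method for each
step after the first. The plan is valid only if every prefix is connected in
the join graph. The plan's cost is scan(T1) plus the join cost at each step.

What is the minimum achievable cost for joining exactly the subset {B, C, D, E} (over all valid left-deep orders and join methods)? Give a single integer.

Selinger DP over subsets of {B,C,D,E}:
  {B}: scan cost=60, card=60
  {C}: scan cost=40, card=40
  {D}: scan cost=20, card=20
  {E}: scan cost=50, card=50
  {BC}: card=480; try (C,hash)→600, (B,merge)→740, (C,merge)→760, (B,nl_idx)→760, (B,hash)→800, (C,nl_idx)→900 …(+2); best=600 via (C,hash)
  {CD}: card=160; try (D,hash)→280, (C,nl_idx)→300, (D,nl_idx)→400, (C,merge)→420, (D,merge)→440, (C,hash)→520 …(+2); best=280 via (D,hash)
  {DE}: card=100; try (E,nl_idx)→240, (D,hash)→300, (D,nl_idx)→400, (E,merge)→490, (D,merge)→520, (E,hash)→640 …(+2); best=240 via (E,nl_idx)
  {BCD}: card=1920; try (B,hash)→1160, (D,hash)→1280, (B,merge)→2140, (B,nl_idx)→3160, (D,nl_idx)→4920, (D,merge)→5520 …(+2); best=1160 via (B,hash)
  {CDE}: card=800; try (C,hash)→820, (E,hash)→1040, (C,merge)→1320, (C,nl_idx)→1640, (E,nl_idx)→2040, (E,merge)→2070 …(+2); best=820 via (C,hash)
  {BCDE}: card=9600; try (B,hash)→2340, (E,hash)→3680, (B,merge)→10040, (B,nl_idx)→15220, (E,nl_idx)→22280, (E,merge)→24550 …(+2); best=2340 via (B,hash)

2340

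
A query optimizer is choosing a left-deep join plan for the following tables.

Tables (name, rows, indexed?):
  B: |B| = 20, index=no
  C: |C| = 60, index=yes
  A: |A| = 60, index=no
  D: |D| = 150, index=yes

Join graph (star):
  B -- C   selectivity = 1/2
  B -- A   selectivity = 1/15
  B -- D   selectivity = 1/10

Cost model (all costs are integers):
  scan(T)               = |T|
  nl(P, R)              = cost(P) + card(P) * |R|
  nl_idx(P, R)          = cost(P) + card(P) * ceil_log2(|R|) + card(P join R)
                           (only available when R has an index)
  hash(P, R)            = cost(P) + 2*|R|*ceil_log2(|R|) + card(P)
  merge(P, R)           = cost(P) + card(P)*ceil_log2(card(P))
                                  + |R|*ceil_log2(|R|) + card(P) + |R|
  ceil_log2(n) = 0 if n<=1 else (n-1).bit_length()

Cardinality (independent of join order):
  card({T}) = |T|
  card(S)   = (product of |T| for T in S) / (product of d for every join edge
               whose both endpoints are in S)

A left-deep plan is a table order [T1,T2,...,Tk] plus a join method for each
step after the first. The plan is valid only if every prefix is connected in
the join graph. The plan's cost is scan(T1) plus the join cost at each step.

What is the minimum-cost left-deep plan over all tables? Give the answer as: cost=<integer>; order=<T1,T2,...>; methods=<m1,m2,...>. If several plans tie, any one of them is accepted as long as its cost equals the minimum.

Selinger DP (subsets sized 1..n):
  {B}: scan cost=20, card=20
  {C}: scan cost=60, card=60
  {A}: scan cost=60, card=60
  {D}: scan cost=150, card=150
  {BC}: card=600; try (B,hash)→320, (C,merge)→560, (B,merge)→600, (C,nl_idx)→740, (C,hash)→760, (C,nl)→1220 …(+1); best=320 via (B,hash)
  {AB}: card=80; try (B,hash)→320, (A,merge)→560, (B,merge)→600, (A,hash)→760, (A,nl)→1220, (B,nl)→1260; best=320 via (B,hash)
  {BD}: card=300; try (D,nl_idx)→480, (B,hash)→500, (D,merge)→1490, (B,merge)→1620, (D,hash)→2440, (D,nl)→3020 …(+1); best=480 via (D,nl_idx)
  {ABC}: card=2400; try (C,hash)→1120, (C,merge)→1380, (A,hash)→1640, (C,nl_idx)→3200, (C,nl)→5120, (A,merge)→7340 …(+1); best=1120 via (C,hash)
  {BCD}: card=9000; try (C,hash)→1500, (D,hash)→3320, (C,merge)→3900, (D,merge)→8270, (C,nl_idx)→11280, (D,nl_idx)→14120 …(+2); best=1500 via (C,hash)
  {ABD}: card=1200; try (A,hash)→1500, (D,nl_idx)→2160, (D,merge)→2310, (D,hash)→2800, (A,merge)→3900, (D,nl)→12320 …(+1); best=1500 via (A,hash)
  {ABCD}: card=36000; try (C,hash)→3420, (D,hash)→5920, (A,hash)→11220, (C,merge)→16320, (D,merge)→33670, (C,nl_idx)→44700 …(+5); best=3420 via (C,hash)

cost=3420; order=B,D,A,C; methods=nl_idx,hash,hash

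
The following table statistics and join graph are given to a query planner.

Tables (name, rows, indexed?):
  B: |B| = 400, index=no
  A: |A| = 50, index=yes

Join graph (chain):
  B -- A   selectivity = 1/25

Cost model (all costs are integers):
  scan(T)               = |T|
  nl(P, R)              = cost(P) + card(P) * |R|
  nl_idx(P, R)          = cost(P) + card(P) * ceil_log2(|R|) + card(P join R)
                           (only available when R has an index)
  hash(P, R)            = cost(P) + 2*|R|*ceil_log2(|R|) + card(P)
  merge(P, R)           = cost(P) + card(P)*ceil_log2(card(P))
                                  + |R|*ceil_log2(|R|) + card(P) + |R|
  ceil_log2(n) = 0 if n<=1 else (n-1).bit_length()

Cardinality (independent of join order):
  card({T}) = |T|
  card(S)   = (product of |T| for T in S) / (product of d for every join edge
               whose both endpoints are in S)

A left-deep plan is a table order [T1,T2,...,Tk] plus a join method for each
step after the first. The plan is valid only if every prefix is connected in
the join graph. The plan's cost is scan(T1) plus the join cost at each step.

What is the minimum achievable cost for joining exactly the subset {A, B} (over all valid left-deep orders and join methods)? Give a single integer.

1400

Selinger DP over subsets of {A,B}:
  {B}: scan cost=400, card=400
  {A}: scan cost=50, card=50
  {AB}: card=800; try (A,hash)→1400, (A,nl_idx)→3600, (B,merge)→4400, (A,merge)→4750, (B,hash)→7300, (B,nl)→20050 …(+1); best=1400 via (A,hash)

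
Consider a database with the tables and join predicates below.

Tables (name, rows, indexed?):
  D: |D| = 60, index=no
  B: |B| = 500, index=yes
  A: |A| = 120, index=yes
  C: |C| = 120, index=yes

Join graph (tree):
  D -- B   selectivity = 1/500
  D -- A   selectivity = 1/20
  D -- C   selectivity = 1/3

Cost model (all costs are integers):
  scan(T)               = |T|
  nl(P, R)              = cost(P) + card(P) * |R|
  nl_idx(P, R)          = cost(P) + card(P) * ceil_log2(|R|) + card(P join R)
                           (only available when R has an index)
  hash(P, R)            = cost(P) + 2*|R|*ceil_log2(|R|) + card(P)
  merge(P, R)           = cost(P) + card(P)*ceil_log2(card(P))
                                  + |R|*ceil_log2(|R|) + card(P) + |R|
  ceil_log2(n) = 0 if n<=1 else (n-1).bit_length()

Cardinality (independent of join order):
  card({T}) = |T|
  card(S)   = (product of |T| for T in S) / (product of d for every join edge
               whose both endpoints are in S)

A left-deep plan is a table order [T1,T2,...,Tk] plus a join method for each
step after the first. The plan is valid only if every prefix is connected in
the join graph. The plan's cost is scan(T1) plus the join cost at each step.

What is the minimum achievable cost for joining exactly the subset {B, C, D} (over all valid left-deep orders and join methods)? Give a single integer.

2040

Selinger DP over subsets of {B,C,D}:
  {D}: scan cost=60, card=60
  {B}: scan cost=500, card=500
  {C}: scan cost=120, card=120
  {BD}: card=60; try (B,nl_idx)→660, (D,hash)→1720, (B,merge)→5480, (D,merge)→5920, (B,hash)→9120, (B,nl)→30060 …(+1); best=660 via (B,nl_idx)
  {CD}: card=2400; try (D,hash)→960, (C,merge)→1440, (D,merge)→1500, (C,hash)→1800, (C,nl_idx)→2880, (C,nl)→7260 …(+1); best=960 via (D,hash)
  {BCD}: card=2400; try (C,merge)→2040, (C,hash)→2400, (C,nl_idx)→3480, (C,nl)→7860, (B,hash)→12360, (B,nl_idx)→24960 …(+2); best=2040 via (C,merge)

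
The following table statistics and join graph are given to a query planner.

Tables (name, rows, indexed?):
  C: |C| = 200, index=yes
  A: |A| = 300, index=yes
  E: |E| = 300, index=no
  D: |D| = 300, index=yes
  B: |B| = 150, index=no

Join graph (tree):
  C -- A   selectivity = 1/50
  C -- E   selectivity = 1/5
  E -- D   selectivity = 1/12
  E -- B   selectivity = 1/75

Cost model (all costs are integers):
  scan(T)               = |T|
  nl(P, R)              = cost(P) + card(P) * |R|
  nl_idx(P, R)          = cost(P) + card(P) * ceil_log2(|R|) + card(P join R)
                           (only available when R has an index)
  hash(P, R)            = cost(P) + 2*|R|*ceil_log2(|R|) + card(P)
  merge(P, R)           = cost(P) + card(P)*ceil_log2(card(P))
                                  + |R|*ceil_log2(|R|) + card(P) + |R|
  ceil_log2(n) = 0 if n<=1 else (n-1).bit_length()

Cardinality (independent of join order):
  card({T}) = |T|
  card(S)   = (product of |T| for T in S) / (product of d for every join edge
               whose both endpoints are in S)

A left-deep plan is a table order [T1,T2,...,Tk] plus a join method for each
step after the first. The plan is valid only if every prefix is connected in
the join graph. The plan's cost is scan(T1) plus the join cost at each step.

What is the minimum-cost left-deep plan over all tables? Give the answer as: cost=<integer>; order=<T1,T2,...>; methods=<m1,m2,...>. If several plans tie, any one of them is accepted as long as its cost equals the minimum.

cost=185600; order=E,B,C,A,D; methods=hash,hash,hash,hash

Selinger DP (subsets sized 1..n):
  {C}: scan cost=200, card=200
  {A}: scan cost=300, card=300
  {E}: scan cost=300, card=300
  {D}: scan cost=300, card=300
  {B}: scan cost=150, card=150
  {AC}: card=1200; try (A,nl_idx)→3200, (C,hash)→3800, (C,nl_idx)→3900, (A,merge)→5000, (C,merge)→5100, (A,hash)→5800 …(+2); best=3200 via (A,nl_idx)
  {CE}: card=12000; try (C,hash)→3800, (E,merge)→5000, (C,merge)→5100, (E,hash)→5800, (C,nl_idx)→14700, (E,nl)→60200 …(+1); best=3800 via (C,hash)
  {DE}: card=7500; try (E,hash)→6000, (D,hash)→6000, (E,merge)→6300, (D,merge)→6300, (D,nl_idx)→10500, (E,nl)→90300 …(+1); best=6000 via (E,hash)
  {BE}: card=600; try (B,hash)→3000, (E,merge)→4500, (B,merge)→4650, (E,hash)→5700, (E,nl)→45150, (B,nl)→45300; best=3000 via (B,hash)
  {ACE}: card=72000; try (E,hash)→9800, (E,merge)→20600, (A,hash)→21200, (A,nl_idx)→183800, (A,merge)→186800, (E,nl)→363200 …(+1); best=9800 via (E,hash)
  {CDE}: card=300000; try (C,hash)→16700, (D,hash)→21200, (C,merge)→112800, (D,merge)→186800, (C,nl_idx)→366000, (D,nl_idx)→411800 …(+2); best=16700 via (C,hash)
  {BCE}: card=24000; try (C,hash)→6800, (C,merge)→11400, (B,hash)→18200, (C,nl_idx)→31800, (C,nl)→123000, (B,merge)→185150 …(+1); best=6800 via (C,hash)
  {BDE}: card=15000; try (D,hash)→9000, (D,merge)→12600, (B,hash)→15900, (D,nl_idx)→23400, (B,merge)→112350, (D,nl)→183000 …(+1); best=9000 via (D,hash)
  {ACDE}: card=1800000; try (D,hash)→87200, (A,hash)→322100, (D,merge)→1308800, (D,nl_idx)→2457800, (A,nl_idx)→4516700, (A,merge)→6019700 …(+2); best=87200 via (D,hash)
  {ABCE}: card=144000; try (A,hash)→36200, (B,hash)→84200, (A,nl_idx)→366800, (A,merge)→393800, (B,merge)→1307150, (A,nl)→7206800 …(+1); best=36200 via (A,hash)
  {BCDE}: card=600000; try (C,hash)→27200, (D,hash)→36200, (C,merge)→235800, (B,hash)→319100, (D,merge)→393800, (C,nl_idx)→729000 …(+5); best=27200 via (C,hash)
  {ABCDE}: card=3600000; try (D,hash)→185600, (A,hash)→632600, (B,hash)→1889600, (D,merge)→2775200, (D,nl_idx)→4932200, (A,nl_idx)→9027200 …(+5); best=185600 via (D,hash)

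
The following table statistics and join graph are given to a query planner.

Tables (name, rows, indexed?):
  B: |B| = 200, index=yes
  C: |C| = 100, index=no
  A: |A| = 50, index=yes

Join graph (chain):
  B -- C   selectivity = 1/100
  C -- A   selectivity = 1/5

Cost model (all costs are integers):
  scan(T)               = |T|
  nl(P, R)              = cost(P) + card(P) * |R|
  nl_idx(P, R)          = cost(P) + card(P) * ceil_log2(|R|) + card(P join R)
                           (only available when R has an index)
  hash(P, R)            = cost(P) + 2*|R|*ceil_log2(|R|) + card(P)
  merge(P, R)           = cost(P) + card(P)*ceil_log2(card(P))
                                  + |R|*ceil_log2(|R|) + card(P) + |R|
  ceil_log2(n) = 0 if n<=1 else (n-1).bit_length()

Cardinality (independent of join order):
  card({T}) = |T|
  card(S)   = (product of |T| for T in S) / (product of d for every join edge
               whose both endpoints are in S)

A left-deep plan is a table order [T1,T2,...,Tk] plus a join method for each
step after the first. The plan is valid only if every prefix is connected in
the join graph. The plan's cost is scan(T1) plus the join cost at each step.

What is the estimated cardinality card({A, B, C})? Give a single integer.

2000

Tables in S: A(50), B(200), C(100)
Edges inside S: B-C(d=100), C-A(d=5)
numerator = 50 * 200 * 100 = 1000000
denominator = 100 * 5 = 500
card(S) = 1000000 / 500 = 2000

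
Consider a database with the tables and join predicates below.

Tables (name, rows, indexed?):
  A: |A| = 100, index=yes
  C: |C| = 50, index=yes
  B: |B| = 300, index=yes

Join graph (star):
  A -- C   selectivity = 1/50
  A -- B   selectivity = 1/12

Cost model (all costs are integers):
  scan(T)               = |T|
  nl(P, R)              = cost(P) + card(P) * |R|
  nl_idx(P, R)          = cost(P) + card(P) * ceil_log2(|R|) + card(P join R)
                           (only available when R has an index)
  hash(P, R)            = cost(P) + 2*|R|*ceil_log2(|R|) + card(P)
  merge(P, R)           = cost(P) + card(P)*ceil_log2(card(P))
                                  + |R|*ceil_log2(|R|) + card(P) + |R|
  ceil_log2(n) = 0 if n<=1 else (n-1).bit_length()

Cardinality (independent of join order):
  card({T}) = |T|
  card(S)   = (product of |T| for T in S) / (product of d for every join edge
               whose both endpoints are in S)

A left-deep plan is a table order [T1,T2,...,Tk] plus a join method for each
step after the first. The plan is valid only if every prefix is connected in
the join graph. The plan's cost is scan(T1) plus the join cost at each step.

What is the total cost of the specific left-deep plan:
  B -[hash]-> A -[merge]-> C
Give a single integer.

34850

step 1: scan B: cost=300, card=300
step 2: join A via hash
    card(P join A) = 300*100/(12) = 2500
    cost = 300 + 2*100*7 + 300 = 2000
step 3: join C via merge
    card(P join C) = 2500*50/(50) = 2500
    cost = 2000 + 2500*12 + 50*6 + 2500 + 50 = 34850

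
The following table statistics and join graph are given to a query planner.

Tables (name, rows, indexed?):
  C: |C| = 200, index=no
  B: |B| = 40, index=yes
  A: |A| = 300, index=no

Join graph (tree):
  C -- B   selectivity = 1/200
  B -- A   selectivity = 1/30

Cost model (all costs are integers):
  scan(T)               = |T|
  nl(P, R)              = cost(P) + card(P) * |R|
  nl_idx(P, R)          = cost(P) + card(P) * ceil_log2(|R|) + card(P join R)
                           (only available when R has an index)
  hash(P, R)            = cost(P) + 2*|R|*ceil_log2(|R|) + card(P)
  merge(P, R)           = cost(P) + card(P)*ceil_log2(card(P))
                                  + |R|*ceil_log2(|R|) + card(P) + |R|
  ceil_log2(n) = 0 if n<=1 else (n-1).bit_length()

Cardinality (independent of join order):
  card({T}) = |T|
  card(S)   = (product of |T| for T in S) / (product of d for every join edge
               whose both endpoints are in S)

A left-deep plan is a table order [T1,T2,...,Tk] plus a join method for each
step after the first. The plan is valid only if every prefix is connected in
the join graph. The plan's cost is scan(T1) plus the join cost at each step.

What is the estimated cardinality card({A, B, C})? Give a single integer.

Tables in S: A(300), B(40), C(200)
Edges inside S: C-B(d=200), B-A(d=30)
numerator = 300 * 40 * 200 = 2400000
denominator = 200 * 30 = 6000
card(S) = 2400000 / 6000 = 400

400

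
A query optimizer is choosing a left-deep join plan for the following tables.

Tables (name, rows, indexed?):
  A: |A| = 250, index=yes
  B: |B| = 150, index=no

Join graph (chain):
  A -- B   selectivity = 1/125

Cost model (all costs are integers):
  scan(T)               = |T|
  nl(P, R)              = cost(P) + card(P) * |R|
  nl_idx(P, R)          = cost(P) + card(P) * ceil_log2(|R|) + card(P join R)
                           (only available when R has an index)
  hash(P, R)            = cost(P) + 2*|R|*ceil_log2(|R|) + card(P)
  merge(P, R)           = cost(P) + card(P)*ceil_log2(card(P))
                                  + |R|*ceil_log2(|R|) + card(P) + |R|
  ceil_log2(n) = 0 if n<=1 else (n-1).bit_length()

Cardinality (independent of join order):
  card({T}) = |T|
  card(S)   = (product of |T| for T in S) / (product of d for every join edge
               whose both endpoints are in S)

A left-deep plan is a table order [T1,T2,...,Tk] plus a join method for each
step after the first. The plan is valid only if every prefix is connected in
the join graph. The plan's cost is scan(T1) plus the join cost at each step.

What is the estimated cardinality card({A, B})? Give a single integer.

Tables in S: A(250), B(150)
Edges inside S: A-B(d=125)
numerator = 250 * 150 = 37500
denominator = 125 = 125
card(S) = 37500 / 125 = 300

300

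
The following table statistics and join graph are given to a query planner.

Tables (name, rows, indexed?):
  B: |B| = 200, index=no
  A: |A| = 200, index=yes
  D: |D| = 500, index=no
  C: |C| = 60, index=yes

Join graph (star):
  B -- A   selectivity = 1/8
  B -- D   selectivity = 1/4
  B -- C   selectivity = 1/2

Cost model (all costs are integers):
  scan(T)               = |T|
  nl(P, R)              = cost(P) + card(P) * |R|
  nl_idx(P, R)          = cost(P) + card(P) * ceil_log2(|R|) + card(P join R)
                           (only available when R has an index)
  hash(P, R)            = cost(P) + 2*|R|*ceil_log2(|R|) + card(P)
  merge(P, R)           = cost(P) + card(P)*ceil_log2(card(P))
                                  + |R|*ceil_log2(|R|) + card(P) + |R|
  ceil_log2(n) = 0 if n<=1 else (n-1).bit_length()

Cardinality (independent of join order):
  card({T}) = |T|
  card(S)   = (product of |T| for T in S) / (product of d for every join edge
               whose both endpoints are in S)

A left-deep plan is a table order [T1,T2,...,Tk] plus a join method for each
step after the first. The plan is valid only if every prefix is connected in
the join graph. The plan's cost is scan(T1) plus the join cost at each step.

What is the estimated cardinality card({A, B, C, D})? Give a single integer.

Tables in S: A(200), B(200), C(60), D(500)
Edges inside S: B-A(d=8), B-D(d=4), B-C(d=2)
numerator = 200 * 200 * 60 * 500 = 1200000000
denominator = 8 * 4 * 2 = 64
card(S) = 1200000000 / 64 = 18750000

18750000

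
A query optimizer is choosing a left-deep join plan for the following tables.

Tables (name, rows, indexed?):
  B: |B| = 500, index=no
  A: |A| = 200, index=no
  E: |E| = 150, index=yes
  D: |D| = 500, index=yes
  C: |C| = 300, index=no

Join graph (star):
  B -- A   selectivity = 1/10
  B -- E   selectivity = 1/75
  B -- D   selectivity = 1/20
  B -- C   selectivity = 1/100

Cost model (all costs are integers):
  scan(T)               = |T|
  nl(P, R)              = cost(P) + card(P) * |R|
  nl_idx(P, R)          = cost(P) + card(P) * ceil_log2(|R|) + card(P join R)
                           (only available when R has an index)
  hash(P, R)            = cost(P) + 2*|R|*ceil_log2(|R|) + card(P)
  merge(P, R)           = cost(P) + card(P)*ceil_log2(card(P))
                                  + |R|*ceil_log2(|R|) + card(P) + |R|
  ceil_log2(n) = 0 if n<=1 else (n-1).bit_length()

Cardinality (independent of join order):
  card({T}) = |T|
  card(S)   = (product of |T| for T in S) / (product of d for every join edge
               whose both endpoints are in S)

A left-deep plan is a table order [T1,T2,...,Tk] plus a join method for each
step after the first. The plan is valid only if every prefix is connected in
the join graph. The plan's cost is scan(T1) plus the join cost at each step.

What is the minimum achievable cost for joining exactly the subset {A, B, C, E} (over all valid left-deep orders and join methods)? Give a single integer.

16000

Selinger DP over subsets of {A,B,C,E}:
  {B}: scan cost=500, card=500
  {A}: scan cost=200, card=200
  {E}: scan cost=150, card=150
  {C}: scan cost=300, card=300
  {AB}: card=10000; try (A,hash)→4200, (B,merge)→7000, (A,merge)→7300, (B,hash)→9400, (B,nl)→100200, (A,nl)→100500; best=4200 via (A,hash)
  {BE}: card=1000; try (E,hash)→3400, (E,nl_idx)→5500, (B,merge)→6500, (E,merge)→6850, (B,hash)→9300, (B,nl)→75150 …(+1); best=3400 via (E,hash)
  {BC}: card=1500; try (C,hash)→6400, (B,merge)→8300, (C,merge)→8500, (B,hash)→9600, (B,nl)→150300, (C,nl)→150500; best=6400 via (C,hash)
  {ABE}: card=20000; try (A,hash)→7600, (A,merge)→16200, (E,hash)→16600, (E,nl_idx)→104200, (E,merge)→155550, (A,nl)→203400 …(+1); best=7600 via (A,hash)
  {ABC}: card=30000; try (A,hash)→11100, (C,hash)→19600, (A,merge)→26200, (C,merge)→157200, (A,nl)→306400, (C,nl)→3004200; best=11100 via (A,hash)
  {BCE}: card=3000; try (C,hash)→9800, (E,hash)→10300, (C,merge)→17400, (E,nl_idx)→21400, (E,merge)→25750, (E,nl)→231400 …(+1); best=9800 via (C,hash)
  {ABCE}: card=60000; try (A,hash)→16000, (C,hash)→33000, (E,hash)→43500, (A,merge)→50600, (E,nl_idx)→311100, (C,merge)→330600 …(+4); best=16000 via (A,hash)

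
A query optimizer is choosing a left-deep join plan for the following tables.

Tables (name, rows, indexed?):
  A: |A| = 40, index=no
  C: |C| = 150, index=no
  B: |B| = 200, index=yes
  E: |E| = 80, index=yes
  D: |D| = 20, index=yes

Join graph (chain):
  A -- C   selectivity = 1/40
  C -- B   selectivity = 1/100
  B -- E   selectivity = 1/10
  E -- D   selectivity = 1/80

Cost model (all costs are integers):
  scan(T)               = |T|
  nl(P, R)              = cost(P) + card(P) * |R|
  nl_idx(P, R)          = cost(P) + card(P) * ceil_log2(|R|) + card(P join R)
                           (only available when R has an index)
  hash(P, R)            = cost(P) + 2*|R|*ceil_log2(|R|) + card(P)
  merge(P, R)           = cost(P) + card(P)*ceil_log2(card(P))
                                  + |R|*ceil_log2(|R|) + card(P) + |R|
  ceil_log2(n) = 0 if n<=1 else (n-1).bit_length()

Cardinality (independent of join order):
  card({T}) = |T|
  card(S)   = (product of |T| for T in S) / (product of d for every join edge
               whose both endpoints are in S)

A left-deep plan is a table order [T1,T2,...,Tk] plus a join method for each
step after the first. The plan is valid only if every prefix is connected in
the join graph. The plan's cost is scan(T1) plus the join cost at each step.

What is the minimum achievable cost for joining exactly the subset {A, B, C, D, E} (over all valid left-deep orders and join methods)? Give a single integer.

4620

Selinger DP over subsets of {A,B,C,D,E}:
  {A}: scan cost=40, card=40
  {C}: scan cost=150, card=150
  {B}: scan cost=200, card=200
  {E}: scan cost=80, card=80
  {D}: scan cost=20, card=20
  {AC}: card=150; try (A,hash)→780, (C,merge)→1670, (A,merge)→1780, (C,hash)→2480, (C,nl)→6040, (A,nl)→6150; best=780 via (A,hash)
  {BC}: card=300; try (B,nl_idx)→1650, (C,hash)→2800, (B,merge)→3300, (C,merge)→3350, (B,hash)→3500, (B,nl)→30150 …(+1); best=1650 via (B,nl_idx)
  {BE}: card=1600; try (E,hash)→1520, (B,nl_idx)→2320, (B,merge)→2520, (E,merge)→2640, (E,nl_idx)→3200, (B,hash)→3360 …(+2); best=1520 via (E,hash)
  {DE}: card=20; try (E,nl_idx)→180, (D,hash)→360, (D,nl_idx)→500, (E,merge)→780, (D,merge)→840, (E,hash)→1160 …(+2); best=180 via (E,nl_idx)
  {ABC}: card=300; try (B,nl_idx)→2280, (A,hash)→2430, (B,merge)→3930, (B,hash)→4130, (A,merge)→4930, (A,nl)→13650 …(+1); best=2280 via (B,nl_idx)
  {BCE}: card=2400; try (E,hash)→3070, (E,merge)→5290, (C,hash)→5520, (E,nl_idx)→6150, (C,merge)→22070, (E,nl)→25650 …(+1); best=3070 via (E,hash)
  {BDE}: card=400; try (B,nl_idx)→740, (B,merge)→2100, (D,hash)→3320, (B,hash)→3400, (B,nl)→4180, (D,nl_idx)→9920 …(+2); best=740 via (B,nl_idx)
  {ABCE}: card=2400; try (E,hash)→3700, (E,merge)→5920, (A,hash)→5950, (E,nl_idx)→6780, (E,nl)→26280, (A,merge)→34550 …(+1); best=3700 via (E,hash)
  {BCDE}: card=600; try (C,hash)→3540, (D,hash)→5670, (C,merge)→6090, (D,nl_idx)→15670, (D,merge)→34390, (D,nl)→51070 …(+1); best=3540 via (C,hash)
  {ABCDE}: card=600; try (A,hash)→4620, (D,hash)→6300, (A,merge)→10420, (D,nl_idx)→16300, (A,nl)→27540, (D,merge)→35020 …(+1); best=4620 via (A,hash)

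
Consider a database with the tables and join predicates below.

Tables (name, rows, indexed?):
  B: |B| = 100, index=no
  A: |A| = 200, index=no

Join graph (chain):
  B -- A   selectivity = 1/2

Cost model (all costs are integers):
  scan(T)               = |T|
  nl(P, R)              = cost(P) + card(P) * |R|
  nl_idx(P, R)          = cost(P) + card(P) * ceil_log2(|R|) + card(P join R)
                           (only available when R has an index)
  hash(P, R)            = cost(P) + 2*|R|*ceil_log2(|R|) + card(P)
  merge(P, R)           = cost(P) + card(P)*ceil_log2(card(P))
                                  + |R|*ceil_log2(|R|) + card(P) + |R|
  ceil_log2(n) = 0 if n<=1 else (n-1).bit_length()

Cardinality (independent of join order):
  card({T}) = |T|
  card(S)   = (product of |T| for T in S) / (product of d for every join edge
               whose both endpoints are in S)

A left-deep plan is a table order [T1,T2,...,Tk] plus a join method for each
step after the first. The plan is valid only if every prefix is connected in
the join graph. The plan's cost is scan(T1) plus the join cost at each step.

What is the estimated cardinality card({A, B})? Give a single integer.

10000

Tables in S: A(200), B(100)
Edges inside S: B-A(d=2)
numerator = 200 * 100 = 20000
denominator = 2 = 2
card(S) = 20000 / 2 = 10000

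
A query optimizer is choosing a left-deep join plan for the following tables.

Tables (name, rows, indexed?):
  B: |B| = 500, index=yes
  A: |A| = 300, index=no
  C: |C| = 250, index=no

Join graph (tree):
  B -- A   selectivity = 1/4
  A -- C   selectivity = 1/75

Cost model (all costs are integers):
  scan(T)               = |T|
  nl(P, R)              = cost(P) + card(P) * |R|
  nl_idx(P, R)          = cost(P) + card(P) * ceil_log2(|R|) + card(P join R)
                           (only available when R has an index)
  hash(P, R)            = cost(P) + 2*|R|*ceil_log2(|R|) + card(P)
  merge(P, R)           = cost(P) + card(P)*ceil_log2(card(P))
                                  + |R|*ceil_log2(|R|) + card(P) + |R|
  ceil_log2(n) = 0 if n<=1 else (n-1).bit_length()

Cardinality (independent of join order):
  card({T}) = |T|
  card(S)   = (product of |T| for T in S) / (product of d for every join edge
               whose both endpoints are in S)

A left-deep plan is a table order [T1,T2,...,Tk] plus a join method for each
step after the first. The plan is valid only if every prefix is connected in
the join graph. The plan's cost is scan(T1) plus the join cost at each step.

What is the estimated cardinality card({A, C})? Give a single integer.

Tables in S: A(300), C(250)
Edges inside S: A-C(d=75)
numerator = 300 * 250 = 75000
denominator = 75 = 75
card(S) = 75000 / 75 = 1000

1000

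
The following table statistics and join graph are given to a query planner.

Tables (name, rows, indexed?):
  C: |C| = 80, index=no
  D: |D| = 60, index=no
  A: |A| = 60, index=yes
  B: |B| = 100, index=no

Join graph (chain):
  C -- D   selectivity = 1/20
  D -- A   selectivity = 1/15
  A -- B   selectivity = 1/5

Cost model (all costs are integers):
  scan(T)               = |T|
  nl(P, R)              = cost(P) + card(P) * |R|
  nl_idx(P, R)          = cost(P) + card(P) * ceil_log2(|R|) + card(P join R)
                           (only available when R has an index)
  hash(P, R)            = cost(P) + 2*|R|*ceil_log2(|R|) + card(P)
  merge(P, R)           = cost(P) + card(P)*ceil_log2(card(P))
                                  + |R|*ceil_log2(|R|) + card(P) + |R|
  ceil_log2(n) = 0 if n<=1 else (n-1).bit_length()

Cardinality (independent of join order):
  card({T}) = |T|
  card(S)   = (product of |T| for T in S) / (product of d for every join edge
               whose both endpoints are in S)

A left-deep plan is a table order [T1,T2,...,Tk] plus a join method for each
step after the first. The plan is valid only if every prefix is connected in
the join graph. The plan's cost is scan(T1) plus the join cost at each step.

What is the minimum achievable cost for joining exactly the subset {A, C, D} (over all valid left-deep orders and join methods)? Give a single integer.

Selinger DP over subsets of {A,C,D}:
  {C}: scan cost=80, card=80
  {D}: scan cost=60, card=60
  {A}: scan cost=60, card=60
  {CD}: card=240; try (D,hash)→880, (C,merge)→1120, (D,merge)→1140, (C,hash)→1240, (C,nl)→4860, (D,nl)→4880; best=880 via (D,hash)
  {AD}: card=240; try (A,nl_idx)→660, (D,hash)→840, (A,hash)→840, (D,merge)→900, (A,merge)→900, (D,nl)→3660 …(+1); best=660 via (A,nl_idx)
  {ACD}: card=960; try (A,hash)→1840, (C,hash)→2020, (A,nl_idx)→3280, (C,merge)→3460, (A,merge)→3460, (A,nl)→15280 …(+1); best=1840 via (A,hash)

1840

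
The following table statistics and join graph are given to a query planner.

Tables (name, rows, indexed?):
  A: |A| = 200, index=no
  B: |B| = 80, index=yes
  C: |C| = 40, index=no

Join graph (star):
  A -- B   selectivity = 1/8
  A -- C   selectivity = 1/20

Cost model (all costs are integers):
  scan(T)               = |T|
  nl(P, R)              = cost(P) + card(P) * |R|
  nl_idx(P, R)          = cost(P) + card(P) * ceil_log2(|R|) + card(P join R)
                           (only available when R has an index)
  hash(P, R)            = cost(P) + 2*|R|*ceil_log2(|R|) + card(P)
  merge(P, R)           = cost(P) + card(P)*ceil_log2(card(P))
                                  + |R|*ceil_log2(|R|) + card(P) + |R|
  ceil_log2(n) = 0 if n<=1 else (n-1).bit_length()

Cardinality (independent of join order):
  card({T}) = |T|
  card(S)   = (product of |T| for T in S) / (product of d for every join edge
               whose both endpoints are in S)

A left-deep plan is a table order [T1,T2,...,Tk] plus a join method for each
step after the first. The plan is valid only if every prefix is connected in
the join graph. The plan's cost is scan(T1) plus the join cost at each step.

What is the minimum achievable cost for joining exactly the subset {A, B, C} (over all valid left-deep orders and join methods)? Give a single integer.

Selinger DP over subsets of {A,B,C}:
  {A}: scan cost=200, card=200
  {B}: scan cost=80, card=80
  {C}: scan cost=40, card=40
  {AB}: card=2000; try (B,hash)→1520, (A,merge)→2520, (B,merge)→2640, (A,hash)→3360, (B,nl_idx)→3600, (A,nl)→16080 …(+1); best=1520 via (B,hash)
  {AC}: card=400; try (C,hash)→880, (A,merge)→2120, (C,merge)→2280, (A,hash)→3280, (A,nl)→8040, (C,nl)→8200; best=880 via (C,hash)
  {ABC}: card=4000; try (B,hash)→2400, (C,hash)→4000, (B,merge)→5520, (B,nl_idx)→7680, (C,merge)→25800, (B,nl)→32880 …(+1); best=2400 via (B,hash)

2400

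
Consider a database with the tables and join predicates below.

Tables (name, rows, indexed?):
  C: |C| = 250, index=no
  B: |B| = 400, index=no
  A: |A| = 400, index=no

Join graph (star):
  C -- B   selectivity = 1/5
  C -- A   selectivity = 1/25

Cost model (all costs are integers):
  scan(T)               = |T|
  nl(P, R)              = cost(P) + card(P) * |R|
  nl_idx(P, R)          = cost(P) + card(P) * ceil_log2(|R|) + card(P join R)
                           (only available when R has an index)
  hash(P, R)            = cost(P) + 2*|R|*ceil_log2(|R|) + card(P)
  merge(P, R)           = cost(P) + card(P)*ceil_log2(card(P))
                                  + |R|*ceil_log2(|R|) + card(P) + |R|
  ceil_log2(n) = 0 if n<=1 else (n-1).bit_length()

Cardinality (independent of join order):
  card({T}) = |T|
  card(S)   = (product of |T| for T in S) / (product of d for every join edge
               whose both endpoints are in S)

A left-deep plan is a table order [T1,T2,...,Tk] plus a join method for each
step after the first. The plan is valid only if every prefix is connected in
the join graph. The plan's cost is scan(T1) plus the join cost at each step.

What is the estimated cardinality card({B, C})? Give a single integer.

Tables in S: B(400), C(250)
Edges inside S: C-B(d=5)
numerator = 400 * 250 = 100000
denominator = 5 = 5
card(S) = 100000 / 5 = 20000

20000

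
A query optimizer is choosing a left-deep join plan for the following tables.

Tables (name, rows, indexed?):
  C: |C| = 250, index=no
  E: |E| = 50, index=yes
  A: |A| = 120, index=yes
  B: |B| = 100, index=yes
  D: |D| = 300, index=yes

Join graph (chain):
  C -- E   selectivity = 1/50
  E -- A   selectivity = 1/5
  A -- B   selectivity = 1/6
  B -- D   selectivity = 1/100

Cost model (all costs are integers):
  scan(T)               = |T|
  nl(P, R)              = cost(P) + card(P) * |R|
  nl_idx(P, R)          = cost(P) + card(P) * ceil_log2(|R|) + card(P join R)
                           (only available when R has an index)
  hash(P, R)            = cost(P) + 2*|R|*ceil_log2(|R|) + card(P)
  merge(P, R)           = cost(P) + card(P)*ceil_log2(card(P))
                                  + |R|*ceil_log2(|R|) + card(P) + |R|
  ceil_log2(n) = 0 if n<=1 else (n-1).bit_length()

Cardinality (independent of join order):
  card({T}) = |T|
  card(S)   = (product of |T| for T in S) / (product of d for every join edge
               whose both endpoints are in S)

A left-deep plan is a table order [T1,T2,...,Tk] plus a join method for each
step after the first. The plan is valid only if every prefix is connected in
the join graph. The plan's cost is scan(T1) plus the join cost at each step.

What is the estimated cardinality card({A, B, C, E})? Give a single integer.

Tables in S: A(120), B(100), C(250), E(50)
Edges inside S: C-E(d=50), E-A(d=5), A-B(d=6)
numerator = 120 * 100 * 250 * 50 = 150000000
denominator = 50 * 5 * 6 = 1500
card(S) = 150000000 / 1500 = 100000

100000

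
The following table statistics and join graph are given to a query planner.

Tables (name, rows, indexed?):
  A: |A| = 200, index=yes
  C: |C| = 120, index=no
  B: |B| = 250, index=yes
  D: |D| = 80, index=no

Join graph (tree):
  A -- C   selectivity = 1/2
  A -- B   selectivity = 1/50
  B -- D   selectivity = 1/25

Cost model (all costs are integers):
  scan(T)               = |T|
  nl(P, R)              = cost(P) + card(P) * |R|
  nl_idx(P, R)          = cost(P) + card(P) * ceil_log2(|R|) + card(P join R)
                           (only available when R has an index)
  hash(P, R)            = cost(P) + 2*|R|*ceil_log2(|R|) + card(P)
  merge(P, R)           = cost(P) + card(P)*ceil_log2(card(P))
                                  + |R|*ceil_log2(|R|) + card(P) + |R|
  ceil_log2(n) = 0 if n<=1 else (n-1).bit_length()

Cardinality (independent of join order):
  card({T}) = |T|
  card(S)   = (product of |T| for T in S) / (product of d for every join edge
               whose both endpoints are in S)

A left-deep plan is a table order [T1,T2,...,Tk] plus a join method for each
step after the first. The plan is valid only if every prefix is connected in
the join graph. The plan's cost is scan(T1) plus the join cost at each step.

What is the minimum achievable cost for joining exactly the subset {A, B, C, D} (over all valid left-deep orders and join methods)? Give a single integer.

Selinger DP over subsets of {A,B,C,D}:
  {A}: scan cost=200, card=200
  {C}: scan cost=120, card=120
  {B}: scan cost=250, card=250
  {D}: scan cost=80, card=80
  {AC}: card=12000; try (C,hash)→2080, (A,merge)→2880, (C,merge)→2960, (A,hash)→3440, (A,nl_idx)→13080, (A,nl)→24120 …(+1); best=2080 via (C,hash)
  {AB}: card=1000; try (B,nl_idx)→2800, (A,nl_idx)→3250, (A,hash)→3700, (B,merge)→4250, (A,merge)→4300, (B,hash)→4400 …(+2); best=2800 via (B,nl_idx)
  {BD}: card=800; try (B,nl_idx)→1520, (D,hash)→1620, (B,merge)→2970, (D,merge)→3140, (B,hash)→4160, (B,nl)→20080 …(+1); best=1520 via (B,nl_idx)
  {ABC}: card=60000; try (C,hash)→5480, (C,merge)→14760, (B,hash)→18080, (C,nl)→122800, (B,nl_idx)→158080, (B,merge)→184330 …(+1); best=5480 via (C,hash)
  {ABD}: card=3200; try (D,hash)→4920, (A,hash)→5520, (A,nl_idx)→11120, (A,merge)→12120, (D,merge)→14440, (D,nl)→82800 …(+1); best=4920 via (D,hash)
  {ABCD}: card=192000; try (C,hash)→9800, (C,merge)→47480, (D,hash)→66600, (C,nl)→388920, (D,merge)→1026120, (D,nl)→4805480; best=9800 via (C,hash)

9800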